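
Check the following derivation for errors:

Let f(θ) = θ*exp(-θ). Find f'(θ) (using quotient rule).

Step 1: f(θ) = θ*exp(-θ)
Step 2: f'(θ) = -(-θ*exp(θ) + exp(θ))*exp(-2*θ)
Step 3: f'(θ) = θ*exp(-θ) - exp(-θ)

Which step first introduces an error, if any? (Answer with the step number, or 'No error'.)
Step 2

Step 2 is incorrect due to a sign flip.
The step shows: -(-θ*exp(θ) + exp(θ))*exp(-2*θ)
The correct value should be: (-θ*exp(θ) + exp(θ))*exp(-2*θ)

Explanation: The sign of the whole expression was flipped: the term (-θ*exp(θ) + exp(θ))*exp(-2*θ) was incorrectly written as -(-θ*exp(θ) + exp(θ))*exp(-2*θ)
The later steps are derived from this incorrect expression, so the error originates in Step 2.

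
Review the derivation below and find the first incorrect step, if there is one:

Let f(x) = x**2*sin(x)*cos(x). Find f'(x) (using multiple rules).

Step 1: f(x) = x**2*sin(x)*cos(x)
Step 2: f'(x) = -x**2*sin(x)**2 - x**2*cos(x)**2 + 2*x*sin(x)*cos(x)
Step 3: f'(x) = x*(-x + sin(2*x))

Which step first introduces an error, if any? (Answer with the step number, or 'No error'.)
Step 2

Step 2 is incorrect due to a sign flip.
The step shows: -x**2*sin(x)**2 - x**2*cos(x)**2 + 2*x*sin(x)*cos(x)
The correct value should be: -x**2*sin(x)**2 + x**2*cos(x)**2 + 2*x*sin(x)*cos(x)

Explanation: The sign of one term was flipped: the term x**2*cos(x)**2 was incorrectly written as -x**2*cos(x)**2
The later steps are derived from this incorrect expression, so the error originates in Step 2.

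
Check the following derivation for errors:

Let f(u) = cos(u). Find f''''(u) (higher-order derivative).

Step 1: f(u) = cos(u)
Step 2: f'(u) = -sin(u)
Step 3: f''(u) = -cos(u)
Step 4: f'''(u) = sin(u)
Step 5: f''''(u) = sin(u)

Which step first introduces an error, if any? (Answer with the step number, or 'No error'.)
Step 5

Step 5 is incorrect due to a wrong trig function.
The step shows: sin(u)
The correct value should be: cos(u)

Explanation: cos(u) was incorrectly written as sin(u): the term cos(u) was incorrectly written as sin(u)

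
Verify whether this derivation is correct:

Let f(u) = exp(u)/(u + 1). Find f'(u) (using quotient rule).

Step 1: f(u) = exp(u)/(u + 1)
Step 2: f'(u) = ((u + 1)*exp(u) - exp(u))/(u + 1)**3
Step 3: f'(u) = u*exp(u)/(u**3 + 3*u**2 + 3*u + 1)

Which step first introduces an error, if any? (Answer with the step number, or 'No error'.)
Step 2

Step 2 is incorrect due to a wrong exponent.
The step shows: ((u + 1)*exp(u) - exp(u))/(u + 1)**3
The correct value should be: ((u + 1)*exp(u) - exp(u))/(u + 1)**2

Explanation: The exponent -2 on u + 1 was incorrectly written as -3: the term ((u + 1)*exp(u) - exp(u))/(u + 1)**2 was incorrectly written as ((u + 1)*exp(u) - exp(u))/(u + 1)**3
The later steps are derived from this incorrect expression, so the error originates in Step 2.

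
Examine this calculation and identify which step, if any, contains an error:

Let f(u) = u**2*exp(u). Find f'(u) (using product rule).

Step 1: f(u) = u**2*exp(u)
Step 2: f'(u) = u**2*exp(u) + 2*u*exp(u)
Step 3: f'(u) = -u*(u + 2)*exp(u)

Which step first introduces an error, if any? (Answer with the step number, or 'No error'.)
Step 3

Step 3 is incorrect due to a sign flip.
The step shows: -u*(u + 2)*exp(u)
The correct value should be: u*(u + 2)*exp(u)

Explanation: The sign of the whole expression was flipped: the term u*(u + 2)*exp(u) was incorrectly written as -u*(u + 2)*exp(u)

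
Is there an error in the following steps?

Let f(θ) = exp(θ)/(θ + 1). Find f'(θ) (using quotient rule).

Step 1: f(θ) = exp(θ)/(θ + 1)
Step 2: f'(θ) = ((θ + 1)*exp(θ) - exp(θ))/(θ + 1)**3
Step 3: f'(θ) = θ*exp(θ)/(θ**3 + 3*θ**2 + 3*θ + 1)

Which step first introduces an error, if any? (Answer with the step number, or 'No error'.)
Step 2

Step 2 is incorrect due to a wrong exponent.
The step shows: ((θ + 1)*exp(θ) - exp(θ))/(θ + 1)**3
The correct value should be: ((θ + 1)*exp(θ) - exp(θ))/(θ + 1)**2

Explanation: The exponent -2 on θ + 1 was incorrectly written as -3: the term ((θ + 1)*exp(θ) - exp(θ))/(θ + 1)**2 was incorrectly written as ((θ + 1)*exp(θ) - exp(θ))/(θ + 1)**3
The later steps are derived from this incorrect expression, so the error originates in Step 2.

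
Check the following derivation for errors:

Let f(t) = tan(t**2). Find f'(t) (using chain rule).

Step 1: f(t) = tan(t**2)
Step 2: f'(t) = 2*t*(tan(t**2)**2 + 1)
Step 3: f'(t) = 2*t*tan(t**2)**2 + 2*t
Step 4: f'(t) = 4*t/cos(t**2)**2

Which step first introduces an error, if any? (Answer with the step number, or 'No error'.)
Step 4

Step 4 is incorrect due to a wrong coefficient.
The step shows: 4*t/cos(t**2)**2
The correct value should be: 2*t/cos(t**2)**2

Explanation: The coefficient 2 was incorrectly written as 4: the term 2*t/cos(t**2)**2 was incorrectly written as 4*t/cos(t**2)**2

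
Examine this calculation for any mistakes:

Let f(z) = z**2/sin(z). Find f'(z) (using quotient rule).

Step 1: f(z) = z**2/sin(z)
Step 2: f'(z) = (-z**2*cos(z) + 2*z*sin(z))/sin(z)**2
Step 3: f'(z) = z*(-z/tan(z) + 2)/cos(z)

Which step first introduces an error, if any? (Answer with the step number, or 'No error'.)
Step 3

Step 3 is incorrect due to a wrong trig function.
The step shows: z*(-z/tan(z) + 2)/cos(z)
The correct value should be: z*(-z/tan(z) + 2)/sin(z)

Explanation: sin(z) was incorrectly written as cos(z): the term z*(-z/tan(z) + 2)/sin(z) was incorrectly written as z*(-z/tan(z) + 2)/cos(z)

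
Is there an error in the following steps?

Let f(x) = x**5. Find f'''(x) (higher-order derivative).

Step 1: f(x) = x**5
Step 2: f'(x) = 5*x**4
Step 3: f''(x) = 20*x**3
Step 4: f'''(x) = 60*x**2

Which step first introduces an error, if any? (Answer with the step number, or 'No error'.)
No error

All steps in this derivation are correct.
The final answer f'''(x) = 60*x**2 is valid.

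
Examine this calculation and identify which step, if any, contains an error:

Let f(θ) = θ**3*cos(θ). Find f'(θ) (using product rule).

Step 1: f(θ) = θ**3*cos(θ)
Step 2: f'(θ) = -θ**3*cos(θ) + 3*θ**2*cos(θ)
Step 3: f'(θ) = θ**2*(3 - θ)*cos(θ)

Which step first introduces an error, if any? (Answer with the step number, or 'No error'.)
Step 2

Step 2 is incorrect due to a wrong trig function.
The step shows: -θ**3*cos(θ) + 3*θ**2*cos(θ)
The correct value should be: -θ**3*sin(θ) + 3*θ**2*cos(θ)

Explanation: sin(θ) was incorrectly written as cos(θ): the term -θ**3*sin(θ) was incorrectly written as -θ**3*cos(θ)
The later steps are derived from this incorrect expression, so the error originates in Step 2.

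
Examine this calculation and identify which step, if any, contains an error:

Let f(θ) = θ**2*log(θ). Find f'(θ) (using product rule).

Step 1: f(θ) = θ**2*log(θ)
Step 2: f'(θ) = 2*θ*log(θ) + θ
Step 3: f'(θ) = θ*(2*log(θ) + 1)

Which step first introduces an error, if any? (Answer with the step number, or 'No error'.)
No error

All steps in this derivation are correct.
The final answer f'(θ) = θ*(2*log(θ) + 1) is valid.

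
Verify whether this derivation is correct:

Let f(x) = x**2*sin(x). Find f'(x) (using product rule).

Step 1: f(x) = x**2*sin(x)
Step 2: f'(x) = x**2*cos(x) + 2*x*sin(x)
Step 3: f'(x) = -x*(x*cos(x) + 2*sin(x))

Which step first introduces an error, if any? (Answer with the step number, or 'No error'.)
Step 3

Step 3 is incorrect due to a sign flip.
The step shows: -x*(x*cos(x) + 2*sin(x))
The correct value should be: x*(x*cos(x) + 2*sin(x))

Explanation: The sign of the whole expression was flipped: the term x*(x*cos(x) + 2*sin(x)) was incorrectly written as -x*(x*cos(x) + 2*sin(x))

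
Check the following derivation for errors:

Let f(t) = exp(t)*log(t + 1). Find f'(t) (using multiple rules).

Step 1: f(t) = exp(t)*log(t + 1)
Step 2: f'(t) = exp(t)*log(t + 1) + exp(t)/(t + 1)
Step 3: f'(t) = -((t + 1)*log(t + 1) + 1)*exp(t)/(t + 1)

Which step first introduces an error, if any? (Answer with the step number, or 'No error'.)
Step 3

Step 3 is incorrect due to a sign flip.
The step shows: -((t + 1)*log(t + 1) + 1)*exp(t)/(t + 1)
The correct value should be: ((t + 1)*log(t + 1) + 1)*exp(t)/(t + 1)

Explanation: The sign of the whole expression was flipped: the term ((t + 1)*log(t + 1) + 1)*exp(t)/(t + 1) was incorrectly written as -((t + 1)*log(t + 1) + 1)*exp(t)/(t + 1)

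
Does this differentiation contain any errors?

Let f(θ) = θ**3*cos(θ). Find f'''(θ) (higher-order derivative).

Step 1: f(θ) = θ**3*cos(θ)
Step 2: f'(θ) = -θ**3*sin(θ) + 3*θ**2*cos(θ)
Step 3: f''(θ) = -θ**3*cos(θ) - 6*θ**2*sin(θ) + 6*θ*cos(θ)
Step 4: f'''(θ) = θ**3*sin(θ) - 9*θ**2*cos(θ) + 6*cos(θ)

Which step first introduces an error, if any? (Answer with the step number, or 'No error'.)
Step 4

Step 4 is incorrect due to a dropped term.
The step shows: θ**3*sin(θ) - 9*θ**2*cos(θ) + 6*cos(θ)
The correct value should be: θ**3*sin(θ) - 9*θ**2*cos(θ) - 18*θ*sin(θ) + 6*cos(θ)

Explanation: A term was dropped: the term -18*θ*sin(θ) was incorrectly omitted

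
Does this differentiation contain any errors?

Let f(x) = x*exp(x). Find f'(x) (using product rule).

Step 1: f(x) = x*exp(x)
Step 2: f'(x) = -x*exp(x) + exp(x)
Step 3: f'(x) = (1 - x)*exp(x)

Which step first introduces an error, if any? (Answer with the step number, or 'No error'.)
Step 2

Step 2 is incorrect due to a sign flip.
The step shows: -x*exp(x) + exp(x)
The correct value should be: x*exp(x) + exp(x)

Explanation: The sign of one term was flipped: the term x*exp(x) was incorrectly written as -x*exp(x)
The later steps are derived from this incorrect expression, so the error originates in Step 2.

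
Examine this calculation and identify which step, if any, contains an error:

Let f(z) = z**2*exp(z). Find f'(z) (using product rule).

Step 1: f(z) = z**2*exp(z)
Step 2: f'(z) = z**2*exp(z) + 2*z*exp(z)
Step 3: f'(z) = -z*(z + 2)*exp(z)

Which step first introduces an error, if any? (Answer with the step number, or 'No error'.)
Step 3

Step 3 is incorrect due to a sign flip.
The step shows: -z*(z + 2)*exp(z)
The correct value should be: z*(z + 2)*exp(z)

Explanation: The sign of the whole expression was flipped: the term z*(z + 2)*exp(z) was incorrectly written as -z*(z + 2)*exp(z)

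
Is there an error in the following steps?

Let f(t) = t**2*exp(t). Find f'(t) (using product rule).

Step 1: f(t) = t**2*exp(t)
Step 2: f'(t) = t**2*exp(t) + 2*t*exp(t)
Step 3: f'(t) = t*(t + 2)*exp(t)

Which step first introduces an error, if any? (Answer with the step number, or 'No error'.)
No error

All steps in this derivation are correct.
The final answer f'(t) = t*(t + 2)*exp(t) is valid.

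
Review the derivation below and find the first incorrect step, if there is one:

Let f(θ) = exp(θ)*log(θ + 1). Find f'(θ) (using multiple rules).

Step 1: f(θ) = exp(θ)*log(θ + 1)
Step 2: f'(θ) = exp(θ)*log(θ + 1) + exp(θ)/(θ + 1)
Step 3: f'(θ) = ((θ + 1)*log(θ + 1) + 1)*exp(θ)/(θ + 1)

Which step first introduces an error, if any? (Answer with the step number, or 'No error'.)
No error

All steps in this derivation are correct.
The final answer f'(θ) = ((θ + 1)*log(θ + 1) + 1)*exp(θ)/(θ + 1) is valid.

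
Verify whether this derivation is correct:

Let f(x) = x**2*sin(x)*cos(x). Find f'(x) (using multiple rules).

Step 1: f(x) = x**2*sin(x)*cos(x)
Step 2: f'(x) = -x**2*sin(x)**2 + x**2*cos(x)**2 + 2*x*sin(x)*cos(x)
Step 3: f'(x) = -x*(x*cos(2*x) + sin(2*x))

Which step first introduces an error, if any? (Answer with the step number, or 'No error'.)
Step 3

Step 3 is incorrect due to a sign flip.
The step shows: -x*(x*cos(2*x) + sin(2*x))
The correct value should be: x*(x*cos(2*x) + sin(2*x))

Explanation: The sign of the whole expression was flipped: the term x*(x*cos(2*x) + sin(2*x)) was incorrectly written as -x*(x*cos(2*x) + sin(2*x))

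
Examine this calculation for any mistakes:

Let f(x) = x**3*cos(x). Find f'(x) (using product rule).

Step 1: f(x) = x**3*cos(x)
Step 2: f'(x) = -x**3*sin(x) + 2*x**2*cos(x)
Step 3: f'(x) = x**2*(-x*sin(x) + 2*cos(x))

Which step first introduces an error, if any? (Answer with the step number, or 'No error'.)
Step 2

Step 2 is incorrect due to a wrong coefficient.
The step shows: -x**3*sin(x) + 2*x**2*cos(x)
The correct value should be: -x**3*sin(x) + 3*x**2*cos(x)

Explanation: The coefficient 3 was incorrectly written as 2: the term 3*x**2*cos(x) was incorrectly written as 2*x**2*cos(x)
The later steps are derived from this incorrect expression, so the error originates in Step 2.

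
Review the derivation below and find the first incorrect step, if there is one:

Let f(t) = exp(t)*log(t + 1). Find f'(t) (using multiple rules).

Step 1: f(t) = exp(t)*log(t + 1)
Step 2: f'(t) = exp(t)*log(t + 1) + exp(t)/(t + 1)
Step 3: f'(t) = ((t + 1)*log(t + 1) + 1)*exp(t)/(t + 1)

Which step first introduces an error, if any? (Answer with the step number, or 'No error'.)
No error

All steps in this derivation are correct.
The final answer f'(t) = ((t + 1)*log(t + 1) + 1)*exp(t)/(t + 1) is valid.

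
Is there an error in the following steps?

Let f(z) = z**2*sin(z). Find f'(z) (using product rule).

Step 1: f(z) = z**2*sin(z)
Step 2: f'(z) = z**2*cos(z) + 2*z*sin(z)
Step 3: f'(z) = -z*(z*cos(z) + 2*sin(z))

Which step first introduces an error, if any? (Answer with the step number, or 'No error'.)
Step 3

Step 3 is incorrect due to a sign flip.
The step shows: -z*(z*cos(z) + 2*sin(z))
The correct value should be: z*(z*cos(z) + 2*sin(z))

Explanation: The sign of the whole expression was flipped: the term z*(z*cos(z) + 2*sin(z)) was incorrectly written as -z*(z*cos(z) + 2*sin(z))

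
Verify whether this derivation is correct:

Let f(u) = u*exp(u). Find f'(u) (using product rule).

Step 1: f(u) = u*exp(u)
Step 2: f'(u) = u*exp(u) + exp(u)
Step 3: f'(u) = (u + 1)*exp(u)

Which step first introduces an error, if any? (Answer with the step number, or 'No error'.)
No error

All steps in this derivation are correct.
The final answer f'(u) = (u + 1)*exp(u) is valid.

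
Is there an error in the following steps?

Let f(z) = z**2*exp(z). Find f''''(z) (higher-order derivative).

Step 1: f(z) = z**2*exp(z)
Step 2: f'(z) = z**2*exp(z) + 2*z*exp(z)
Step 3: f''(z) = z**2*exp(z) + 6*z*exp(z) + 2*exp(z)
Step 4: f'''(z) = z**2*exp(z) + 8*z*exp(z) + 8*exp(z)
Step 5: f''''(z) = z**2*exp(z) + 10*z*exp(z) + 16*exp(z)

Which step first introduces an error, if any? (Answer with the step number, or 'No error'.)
Step 3

Step 3 is incorrect due to a wrong coefficient.
The step shows: z**2*exp(z) + 6*z*exp(z) + 2*exp(z)
The correct value should be: z**2*exp(z) + 4*z*exp(z) + 2*exp(z)

Explanation: The coefficient 4 was incorrectly written as 6: the term 4*z*exp(z) was incorrectly written as 6*z*exp(z)
The later steps are derived from this incorrect expression, so the error originates in Step 3.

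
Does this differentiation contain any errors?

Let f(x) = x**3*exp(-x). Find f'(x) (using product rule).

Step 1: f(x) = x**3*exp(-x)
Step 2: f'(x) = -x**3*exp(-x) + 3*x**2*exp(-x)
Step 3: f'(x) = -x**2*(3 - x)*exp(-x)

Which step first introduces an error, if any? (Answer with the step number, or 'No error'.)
Step 3

Step 3 is incorrect due to a sign flip.
The step shows: -x**2*(3 - x)*exp(-x)
The correct value should be: x**2*(3 - x)*exp(-x)

Explanation: The sign of the whole expression was flipped: the term x**2*(3 - x)*exp(-x) was incorrectly written as -x**2*(3 - x)*exp(-x)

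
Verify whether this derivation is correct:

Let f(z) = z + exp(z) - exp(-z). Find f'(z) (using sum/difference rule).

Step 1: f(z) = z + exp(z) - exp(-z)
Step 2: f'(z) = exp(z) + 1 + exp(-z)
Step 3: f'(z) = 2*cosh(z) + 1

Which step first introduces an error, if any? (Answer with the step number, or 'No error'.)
No error

All steps in this derivation are correct.
The final answer f'(z) = 2*cosh(z) + 1 is valid.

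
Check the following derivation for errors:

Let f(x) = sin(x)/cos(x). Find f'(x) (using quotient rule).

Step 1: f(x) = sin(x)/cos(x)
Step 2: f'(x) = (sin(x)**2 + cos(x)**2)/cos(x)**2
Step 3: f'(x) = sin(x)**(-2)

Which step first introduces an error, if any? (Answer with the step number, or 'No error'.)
Step 3

Step 3 is incorrect due to a wrong trig function.
The step shows: sin(x)**(-2)
The correct value should be: cos(x)**(-2)

Explanation: cos(x) was incorrectly written as sin(x): the term cos(x)**(-2) was incorrectly written as sin(x)**(-2)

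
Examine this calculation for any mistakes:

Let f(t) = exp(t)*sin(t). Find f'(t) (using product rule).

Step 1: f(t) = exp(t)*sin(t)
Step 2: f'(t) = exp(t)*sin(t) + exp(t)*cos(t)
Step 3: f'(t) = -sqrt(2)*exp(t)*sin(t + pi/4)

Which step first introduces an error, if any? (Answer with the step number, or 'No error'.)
Step 3

Step 3 is incorrect due to a sign flip.
The step shows: -sqrt(2)*exp(t)*sin(t + pi/4)
The correct value should be: sqrt(2)*exp(t)*sin(t + pi/4)

Explanation: The sign of the whole expression was flipped: the term sqrt(2)*exp(t)*sin(t + pi/4) was incorrectly written as -sqrt(2)*exp(t)*sin(t + pi/4)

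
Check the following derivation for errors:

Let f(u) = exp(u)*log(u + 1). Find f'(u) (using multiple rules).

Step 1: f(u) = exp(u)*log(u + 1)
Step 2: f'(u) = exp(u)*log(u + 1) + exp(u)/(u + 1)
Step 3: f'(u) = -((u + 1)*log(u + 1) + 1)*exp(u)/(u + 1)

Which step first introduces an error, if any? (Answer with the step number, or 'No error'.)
Step 3

Step 3 is incorrect due to a sign flip.
The step shows: -((u + 1)*log(u + 1) + 1)*exp(u)/(u + 1)
The correct value should be: ((u + 1)*log(u + 1) + 1)*exp(u)/(u + 1)

Explanation: The sign of the whole expression was flipped: the term ((u + 1)*log(u + 1) + 1)*exp(u)/(u + 1) was incorrectly written as -((u + 1)*log(u + 1) + 1)*exp(u)/(u + 1)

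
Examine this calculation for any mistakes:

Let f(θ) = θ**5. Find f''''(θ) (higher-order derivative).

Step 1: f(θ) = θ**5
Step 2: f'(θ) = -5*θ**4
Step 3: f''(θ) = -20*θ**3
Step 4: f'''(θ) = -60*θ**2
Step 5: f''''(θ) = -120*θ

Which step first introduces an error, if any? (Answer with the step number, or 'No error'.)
Step 2

Step 2 is incorrect due to a sign flip.
The step shows: -5*θ**4
The correct value should be: 5*θ**4

Explanation: The sign of the whole expression was flipped: the term 5*θ**4 was incorrectly written as -5*θ**4
The later steps are derived from this incorrect expression, so the error originates in Step 2.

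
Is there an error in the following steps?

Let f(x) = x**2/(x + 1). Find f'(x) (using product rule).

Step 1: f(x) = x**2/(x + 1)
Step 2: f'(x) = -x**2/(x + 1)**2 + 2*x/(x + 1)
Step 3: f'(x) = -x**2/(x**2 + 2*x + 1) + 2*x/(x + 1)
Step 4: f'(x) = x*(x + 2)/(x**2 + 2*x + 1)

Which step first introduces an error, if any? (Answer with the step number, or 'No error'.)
No error

All steps in this derivation are correct.
The final answer f'(x) = x*(x + 2)/(x**2 + 2*x + 1) is valid.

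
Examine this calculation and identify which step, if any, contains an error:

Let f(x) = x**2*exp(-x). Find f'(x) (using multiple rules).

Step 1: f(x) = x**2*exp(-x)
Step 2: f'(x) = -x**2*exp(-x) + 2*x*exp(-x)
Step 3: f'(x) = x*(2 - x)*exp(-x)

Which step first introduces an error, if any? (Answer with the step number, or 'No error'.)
No error

All steps in this derivation are correct.
The final answer f'(x) = x*(2 - x)*exp(-x) is valid.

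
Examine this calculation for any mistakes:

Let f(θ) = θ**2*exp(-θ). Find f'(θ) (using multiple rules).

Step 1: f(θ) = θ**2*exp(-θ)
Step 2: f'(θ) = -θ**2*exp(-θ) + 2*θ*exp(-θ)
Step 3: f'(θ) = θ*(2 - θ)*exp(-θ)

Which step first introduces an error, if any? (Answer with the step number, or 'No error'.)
No error

All steps in this derivation are correct.
The final answer f'(θ) = θ*(2 - θ)*exp(-θ) is valid.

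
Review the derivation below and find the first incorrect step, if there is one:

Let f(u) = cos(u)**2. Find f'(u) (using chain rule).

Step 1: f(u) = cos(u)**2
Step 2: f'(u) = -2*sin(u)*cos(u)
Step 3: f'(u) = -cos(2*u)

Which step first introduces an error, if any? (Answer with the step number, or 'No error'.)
Step 3

Step 3 is incorrect due to a wrong trig function.
The step shows: -cos(2*u)
The correct value should be: -sin(2*u)

Explanation: sin(2*u) was incorrectly written as cos(2*u): the term -sin(2*u) was incorrectly written as -cos(2*u)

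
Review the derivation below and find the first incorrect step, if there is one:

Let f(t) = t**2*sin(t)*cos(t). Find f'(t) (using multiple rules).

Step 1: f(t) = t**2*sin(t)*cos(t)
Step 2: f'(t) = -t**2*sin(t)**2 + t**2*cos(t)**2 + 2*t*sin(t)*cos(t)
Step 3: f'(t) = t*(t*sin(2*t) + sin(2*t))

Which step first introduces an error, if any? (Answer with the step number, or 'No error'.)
Step 3

Step 3 is incorrect due to a wrong trig function.
The step shows: t*(t*sin(2*t) + sin(2*t))
The correct value should be: t*(t*cos(2*t) + sin(2*t))

Explanation: cos(2*t) was incorrectly written as sin(2*t): the term t*(t*cos(2*t) + sin(2*t)) was incorrectly written as t*(t*sin(2*t) + sin(2*t))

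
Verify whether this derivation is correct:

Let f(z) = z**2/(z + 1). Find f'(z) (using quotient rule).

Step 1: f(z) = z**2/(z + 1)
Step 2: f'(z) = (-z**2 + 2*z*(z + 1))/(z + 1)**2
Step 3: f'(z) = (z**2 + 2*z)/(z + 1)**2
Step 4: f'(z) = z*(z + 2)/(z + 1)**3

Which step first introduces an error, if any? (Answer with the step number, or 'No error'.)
Step 4

Step 4 is incorrect due to a wrong exponent.
The step shows: z*(z + 2)/(z + 1)**3
The correct value should be: z*(z + 2)/(z + 1)**2

Explanation: The exponent -2 on z + 1 was incorrectly written as -3: the term z*(z + 2)/(z + 1)**2 was incorrectly written as z*(z + 2)/(z + 1)**3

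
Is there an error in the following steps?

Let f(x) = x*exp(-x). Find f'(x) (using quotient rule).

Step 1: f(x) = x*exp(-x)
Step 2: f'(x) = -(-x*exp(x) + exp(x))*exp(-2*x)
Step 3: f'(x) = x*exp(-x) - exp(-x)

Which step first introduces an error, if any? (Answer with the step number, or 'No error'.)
Step 2

Step 2 is incorrect due to a sign flip.
The step shows: -(-x*exp(x) + exp(x))*exp(-2*x)
The correct value should be: (-x*exp(x) + exp(x))*exp(-2*x)

Explanation: The sign of the whole expression was flipped: the term (-x*exp(x) + exp(x))*exp(-2*x) was incorrectly written as -(-x*exp(x) + exp(x))*exp(-2*x)
The later steps are derived from this incorrect expression, so the error originates in Step 2.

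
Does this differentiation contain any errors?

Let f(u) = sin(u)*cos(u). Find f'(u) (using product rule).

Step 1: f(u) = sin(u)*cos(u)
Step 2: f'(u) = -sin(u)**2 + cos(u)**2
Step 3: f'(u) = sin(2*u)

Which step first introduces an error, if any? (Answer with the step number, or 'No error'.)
Step 3

Step 3 is incorrect due to a wrong trig function.
The step shows: sin(2*u)
The correct value should be: cos(2*u)

Explanation: cos(2*u) was incorrectly written as sin(2*u): the term cos(2*u) was incorrectly written as sin(2*u)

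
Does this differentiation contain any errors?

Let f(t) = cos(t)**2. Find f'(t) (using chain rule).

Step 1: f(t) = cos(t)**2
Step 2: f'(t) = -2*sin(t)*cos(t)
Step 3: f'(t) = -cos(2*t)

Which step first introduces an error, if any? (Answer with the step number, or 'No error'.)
Step 3

Step 3 is incorrect due to a wrong trig function.
The step shows: -cos(2*t)
The correct value should be: -sin(2*t)

Explanation: sin(2*t) was incorrectly written as cos(2*t): the term -sin(2*t) was incorrectly written as -cos(2*t)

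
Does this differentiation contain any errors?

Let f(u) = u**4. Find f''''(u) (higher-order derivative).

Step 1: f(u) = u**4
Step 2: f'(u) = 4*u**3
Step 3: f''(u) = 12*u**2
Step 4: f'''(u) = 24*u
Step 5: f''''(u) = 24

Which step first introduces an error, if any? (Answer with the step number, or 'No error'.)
No error

All steps in this derivation are correct.
The final answer f''''(u) = 24 is valid.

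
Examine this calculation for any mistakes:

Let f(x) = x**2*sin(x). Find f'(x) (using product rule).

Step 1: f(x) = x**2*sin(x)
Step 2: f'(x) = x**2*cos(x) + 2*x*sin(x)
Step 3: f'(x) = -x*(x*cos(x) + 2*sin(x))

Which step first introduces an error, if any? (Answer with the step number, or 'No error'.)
Step 3

Step 3 is incorrect due to a sign flip.
The step shows: -x*(x*cos(x) + 2*sin(x))
The correct value should be: x*(x*cos(x) + 2*sin(x))

Explanation: The sign of the whole expression was flipped: the term x*(x*cos(x) + 2*sin(x)) was incorrectly written as -x*(x*cos(x) + 2*sin(x))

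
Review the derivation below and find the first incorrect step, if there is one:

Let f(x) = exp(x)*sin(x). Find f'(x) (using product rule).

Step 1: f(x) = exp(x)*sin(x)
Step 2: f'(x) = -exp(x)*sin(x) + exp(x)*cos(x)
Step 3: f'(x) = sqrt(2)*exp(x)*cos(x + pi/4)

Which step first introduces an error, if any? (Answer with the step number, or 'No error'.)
Step 2

Step 2 is incorrect due to a sign flip.
The step shows: -exp(x)*sin(x) + exp(x)*cos(x)
The correct value should be: exp(x)*sin(x) + exp(x)*cos(x)

Explanation: The sign of one term was flipped: the term exp(x)*sin(x) was incorrectly written as -exp(x)*sin(x)
The later steps are derived from this incorrect expression, so the error originates in Step 2.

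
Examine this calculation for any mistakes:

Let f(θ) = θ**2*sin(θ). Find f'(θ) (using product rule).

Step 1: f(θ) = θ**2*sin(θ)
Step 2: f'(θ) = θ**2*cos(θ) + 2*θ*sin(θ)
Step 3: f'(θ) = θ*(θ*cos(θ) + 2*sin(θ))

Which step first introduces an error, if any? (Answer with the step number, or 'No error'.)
No error

All steps in this derivation are correct.
The final answer f'(θ) = θ*(θ*cos(θ) + 2*sin(θ)) is valid.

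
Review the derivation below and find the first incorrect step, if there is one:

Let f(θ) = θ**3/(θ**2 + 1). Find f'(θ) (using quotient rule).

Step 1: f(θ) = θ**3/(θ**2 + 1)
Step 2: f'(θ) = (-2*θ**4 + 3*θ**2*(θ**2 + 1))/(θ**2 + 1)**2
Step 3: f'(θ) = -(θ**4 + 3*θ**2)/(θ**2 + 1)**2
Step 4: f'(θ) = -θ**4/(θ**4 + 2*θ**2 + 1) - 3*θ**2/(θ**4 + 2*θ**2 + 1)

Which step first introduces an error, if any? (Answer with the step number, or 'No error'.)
Step 3

Step 3 is incorrect due to a sign flip.
The step shows: -(θ**4 + 3*θ**2)/(θ**2 + 1)**2
The correct value should be: (θ**4 + 3*θ**2)/(θ**2 + 1)**2

Explanation: The sign of the whole expression was flipped: the term (θ**4 + 3*θ**2)/(θ**2 + 1)**2 was incorrectly written as -(θ**4 + 3*θ**2)/(θ**2 + 1)**2
The later steps are derived from this incorrect expression, so the error originates in Step 3.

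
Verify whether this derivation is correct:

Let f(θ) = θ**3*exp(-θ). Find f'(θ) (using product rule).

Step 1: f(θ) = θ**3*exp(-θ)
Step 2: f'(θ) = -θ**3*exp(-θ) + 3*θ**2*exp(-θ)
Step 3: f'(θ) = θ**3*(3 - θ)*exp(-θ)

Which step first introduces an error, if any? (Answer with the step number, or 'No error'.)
Step 3

Step 3 is incorrect due to a wrong exponent.
The step shows: θ**3*(3 - θ)*exp(-θ)
The correct value should be: θ**2*(3 - θ)*exp(-θ)

Explanation: The exponent 2 on θ was incorrectly written as 3: the term θ**2*(3 - θ)*exp(-θ) was incorrectly written as θ**3*(3 - θ)*exp(-θ)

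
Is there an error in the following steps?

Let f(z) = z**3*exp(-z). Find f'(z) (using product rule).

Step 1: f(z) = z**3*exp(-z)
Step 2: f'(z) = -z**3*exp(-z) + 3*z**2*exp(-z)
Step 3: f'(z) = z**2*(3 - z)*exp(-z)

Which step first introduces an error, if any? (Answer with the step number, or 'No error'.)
No error

All steps in this derivation are correct.
The final answer f'(z) = z**2*(3 - z)*exp(-z) is valid.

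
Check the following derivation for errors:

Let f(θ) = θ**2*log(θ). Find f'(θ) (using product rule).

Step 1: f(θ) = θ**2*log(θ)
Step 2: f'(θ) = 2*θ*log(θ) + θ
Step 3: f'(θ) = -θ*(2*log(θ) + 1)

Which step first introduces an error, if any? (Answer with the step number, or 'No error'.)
Step 3

Step 3 is incorrect due to a sign flip.
The step shows: -θ*(2*log(θ) + 1)
The correct value should be: θ*(2*log(θ) + 1)

Explanation: The sign of the whole expression was flipped: the term θ*(2*log(θ) + 1) was incorrectly written as -θ*(2*log(θ) + 1)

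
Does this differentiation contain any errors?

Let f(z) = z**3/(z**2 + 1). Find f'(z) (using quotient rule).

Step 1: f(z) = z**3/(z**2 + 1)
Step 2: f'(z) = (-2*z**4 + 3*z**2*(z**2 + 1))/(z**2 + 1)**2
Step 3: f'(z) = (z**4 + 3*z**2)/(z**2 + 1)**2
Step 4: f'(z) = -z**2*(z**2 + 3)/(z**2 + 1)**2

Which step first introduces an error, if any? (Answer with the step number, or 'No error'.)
Step 4

Step 4 is incorrect due to a sign flip.
The step shows: -z**2*(z**2 + 3)/(z**2 + 1)**2
The correct value should be: z**2*(z**2 + 3)/(z**2 + 1)**2

Explanation: The sign of the whole expression was flipped: the term z**2*(z**2 + 3)/(z**2 + 1)**2 was incorrectly written as -z**2*(z**2 + 3)/(z**2 + 1)**2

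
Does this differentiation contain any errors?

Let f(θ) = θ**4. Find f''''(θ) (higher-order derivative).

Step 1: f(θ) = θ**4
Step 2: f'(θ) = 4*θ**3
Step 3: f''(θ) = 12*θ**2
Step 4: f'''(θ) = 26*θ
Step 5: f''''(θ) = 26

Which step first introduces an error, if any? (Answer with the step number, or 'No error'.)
Step 4

Step 4 is incorrect due to a wrong coefficient.
The step shows: 26*θ
The correct value should be: 24*θ

Explanation: The coefficient 24 was incorrectly written as 26: the term 24*θ was incorrectly written as 26*θ
The later steps are derived from this incorrect expression, so the error originates in Step 4.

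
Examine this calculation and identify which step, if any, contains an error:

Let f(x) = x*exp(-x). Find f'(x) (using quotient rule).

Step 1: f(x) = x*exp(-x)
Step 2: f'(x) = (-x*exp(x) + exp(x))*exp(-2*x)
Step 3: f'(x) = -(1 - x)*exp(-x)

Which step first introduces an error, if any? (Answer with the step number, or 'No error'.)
Step 3

Step 3 is incorrect due to a sign flip.
The step shows: -(1 - x)*exp(-x)
The correct value should be: (1 - x)*exp(-x)

Explanation: The sign of the whole expression was flipped: the term (1 - x)*exp(-x) was incorrectly written as -(1 - x)*exp(-x)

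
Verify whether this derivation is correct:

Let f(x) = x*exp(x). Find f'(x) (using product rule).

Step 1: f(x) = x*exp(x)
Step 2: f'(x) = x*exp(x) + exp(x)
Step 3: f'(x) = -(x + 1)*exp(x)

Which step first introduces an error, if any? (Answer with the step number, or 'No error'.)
Step 3

Step 3 is incorrect due to a sign flip.
The step shows: -(x + 1)*exp(x)
The correct value should be: (x + 1)*exp(x)

Explanation: The sign of the whole expression was flipped: the term (x + 1)*exp(x) was incorrectly written as -(x + 1)*exp(x)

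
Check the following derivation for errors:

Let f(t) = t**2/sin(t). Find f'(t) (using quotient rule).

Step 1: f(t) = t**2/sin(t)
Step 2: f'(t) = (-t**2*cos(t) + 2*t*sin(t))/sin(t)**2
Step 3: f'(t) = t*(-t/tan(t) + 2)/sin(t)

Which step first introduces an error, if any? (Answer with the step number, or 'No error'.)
No error

All steps in this derivation are correct.
The final answer f'(t) = t*(-t/tan(t) + 2)/sin(t) is valid.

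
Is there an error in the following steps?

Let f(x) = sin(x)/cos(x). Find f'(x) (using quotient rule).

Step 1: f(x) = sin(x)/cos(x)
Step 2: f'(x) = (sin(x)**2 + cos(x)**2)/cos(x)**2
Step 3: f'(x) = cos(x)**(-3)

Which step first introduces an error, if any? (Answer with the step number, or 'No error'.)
Step 3

Step 3 is incorrect due to a wrong exponent.
The step shows: cos(x)**(-3)
The correct value should be: cos(x)**(-2)

Explanation: The exponent -2 on cos(x) was incorrectly written as -3: the term cos(x)**(-2) was incorrectly written as cos(x)**(-3)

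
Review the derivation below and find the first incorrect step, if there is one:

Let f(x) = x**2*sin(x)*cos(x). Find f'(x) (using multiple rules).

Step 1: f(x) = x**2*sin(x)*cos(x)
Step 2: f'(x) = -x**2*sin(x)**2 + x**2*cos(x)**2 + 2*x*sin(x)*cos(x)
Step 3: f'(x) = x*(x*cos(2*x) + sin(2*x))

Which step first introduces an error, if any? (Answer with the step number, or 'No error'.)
No error

All steps in this derivation are correct.
The final answer f'(x) = x*(x*cos(2*x) + sin(2*x)) is valid.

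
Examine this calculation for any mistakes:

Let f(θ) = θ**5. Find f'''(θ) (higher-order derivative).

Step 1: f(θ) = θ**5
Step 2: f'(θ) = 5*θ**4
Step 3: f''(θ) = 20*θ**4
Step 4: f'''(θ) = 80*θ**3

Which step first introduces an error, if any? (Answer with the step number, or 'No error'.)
Step 3

Step 3 is incorrect due to a wrong exponent.
The step shows: 20*θ**4
The correct value should be: 20*θ**3

Explanation: The exponent 3 on θ was incorrectly written as 4: the term 20*θ**3 was incorrectly written as 20*θ**4
The later steps are derived from this incorrect expression, so the error originates in Step 3.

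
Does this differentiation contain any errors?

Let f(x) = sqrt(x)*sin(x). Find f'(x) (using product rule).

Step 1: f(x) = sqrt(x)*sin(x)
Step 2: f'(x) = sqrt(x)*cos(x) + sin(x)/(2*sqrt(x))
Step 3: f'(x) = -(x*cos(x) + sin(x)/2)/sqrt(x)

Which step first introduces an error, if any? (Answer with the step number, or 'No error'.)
Step 3

Step 3 is incorrect due to a sign flip.
The step shows: -(x*cos(x) + sin(x)/2)/sqrt(x)
The correct value should be: (x*cos(x) + sin(x)/2)/sqrt(x)

Explanation: The sign of the whole expression was flipped: the term (x*cos(x) + sin(x)/2)/sqrt(x) was incorrectly written as -(x*cos(x) + sin(x)/2)/sqrt(x)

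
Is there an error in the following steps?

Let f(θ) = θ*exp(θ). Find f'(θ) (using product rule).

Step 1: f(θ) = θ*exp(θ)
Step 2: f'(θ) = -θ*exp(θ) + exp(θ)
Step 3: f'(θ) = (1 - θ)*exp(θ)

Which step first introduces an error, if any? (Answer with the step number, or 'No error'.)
Step 2

Step 2 is incorrect due to a sign flip.
The step shows: -θ*exp(θ) + exp(θ)
The correct value should be: θ*exp(θ) + exp(θ)

Explanation: The sign of one term was flipped: the term θ*exp(θ) was incorrectly written as -θ*exp(θ)
The later steps are derived from this incorrect expression, so the error originates in Step 2.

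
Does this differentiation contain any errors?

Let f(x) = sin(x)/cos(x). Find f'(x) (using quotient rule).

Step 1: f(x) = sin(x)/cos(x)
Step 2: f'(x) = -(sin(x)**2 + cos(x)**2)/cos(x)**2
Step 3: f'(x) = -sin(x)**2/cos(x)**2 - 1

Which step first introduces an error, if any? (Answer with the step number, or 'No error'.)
Step 2

Step 2 is incorrect due to a sign flip.
The step shows: -(sin(x)**2 + cos(x)**2)/cos(x)**2
The correct value should be: (sin(x)**2 + cos(x)**2)/cos(x)**2

Explanation: The sign of the whole expression was flipped: the term (sin(x)**2 + cos(x)**2)/cos(x)**2 was incorrectly written as -(sin(x)**2 + cos(x)**2)/cos(x)**2
The later steps are derived from this incorrect expression, so the error originates in Step 2.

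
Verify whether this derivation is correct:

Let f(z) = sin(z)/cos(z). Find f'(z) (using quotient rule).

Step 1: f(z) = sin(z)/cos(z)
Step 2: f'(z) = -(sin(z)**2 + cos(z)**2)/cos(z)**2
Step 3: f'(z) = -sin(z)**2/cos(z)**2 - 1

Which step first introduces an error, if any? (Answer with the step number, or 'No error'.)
Step 2

Step 2 is incorrect due to a sign flip.
The step shows: -(sin(z)**2 + cos(z)**2)/cos(z)**2
The correct value should be: (sin(z)**2 + cos(z)**2)/cos(z)**2

Explanation: The sign of the whole expression was flipped: the term (sin(z)**2 + cos(z)**2)/cos(z)**2 was incorrectly written as -(sin(z)**2 + cos(z)**2)/cos(z)**2
The later steps are derived from this incorrect expression, so the error originates in Step 2.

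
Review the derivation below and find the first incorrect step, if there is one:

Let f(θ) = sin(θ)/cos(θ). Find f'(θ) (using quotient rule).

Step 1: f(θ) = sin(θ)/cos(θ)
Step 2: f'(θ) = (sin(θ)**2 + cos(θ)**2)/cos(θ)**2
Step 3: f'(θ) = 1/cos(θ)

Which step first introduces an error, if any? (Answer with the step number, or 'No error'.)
Step 3

Step 3 is incorrect due to a wrong exponent.
The step shows: 1/cos(θ)
The correct value should be: cos(θ)**(-2)

Explanation: The exponent -2 on cos(θ) was incorrectly written as -1: the term cos(θ)**(-2) was incorrectly written as 1/cos(θ)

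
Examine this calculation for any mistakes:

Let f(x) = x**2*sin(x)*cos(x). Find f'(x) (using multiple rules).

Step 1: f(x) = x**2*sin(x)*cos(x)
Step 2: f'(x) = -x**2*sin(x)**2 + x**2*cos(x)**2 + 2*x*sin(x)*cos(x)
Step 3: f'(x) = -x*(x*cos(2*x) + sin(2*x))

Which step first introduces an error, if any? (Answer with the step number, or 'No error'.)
Step 3

Step 3 is incorrect due to a sign flip.
The step shows: -x*(x*cos(2*x) + sin(2*x))
The correct value should be: x*(x*cos(2*x) + sin(2*x))

Explanation: The sign of the whole expression was flipped: the term x*(x*cos(2*x) + sin(2*x)) was incorrectly written as -x*(x*cos(2*x) + sin(2*x))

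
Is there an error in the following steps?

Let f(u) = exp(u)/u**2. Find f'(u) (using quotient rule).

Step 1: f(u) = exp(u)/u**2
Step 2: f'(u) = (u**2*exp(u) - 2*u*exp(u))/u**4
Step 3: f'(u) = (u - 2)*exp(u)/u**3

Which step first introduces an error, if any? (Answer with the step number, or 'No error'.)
No error

All steps in this derivation are correct.
The final answer f'(u) = (u - 2)*exp(u)/u**3 is valid.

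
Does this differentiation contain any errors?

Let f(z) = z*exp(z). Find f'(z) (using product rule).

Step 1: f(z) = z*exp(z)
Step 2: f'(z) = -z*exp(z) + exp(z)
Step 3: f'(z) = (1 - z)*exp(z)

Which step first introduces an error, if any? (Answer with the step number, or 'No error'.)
Step 2

Step 2 is incorrect due to a sign flip.
The step shows: -z*exp(z) + exp(z)
The correct value should be: z*exp(z) + exp(z)

Explanation: The sign of one term was flipped: the term z*exp(z) was incorrectly written as -z*exp(z)
The later steps are derived from this incorrect expression, so the error originates in Step 2.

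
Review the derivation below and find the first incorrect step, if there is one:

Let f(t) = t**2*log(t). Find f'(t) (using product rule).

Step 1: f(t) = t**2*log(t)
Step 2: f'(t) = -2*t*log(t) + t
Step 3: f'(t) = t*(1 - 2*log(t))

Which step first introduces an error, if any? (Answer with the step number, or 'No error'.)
Step 2

Step 2 is incorrect due to a sign flip.
The step shows: -2*t*log(t) + t
The correct value should be: 2*t*log(t) + t

Explanation: The sign of one term was flipped: the term 2*t*log(t) was incorrectly written as -2*t*log(t)
The later steps are derived from this incorrect expression, so the error originates in Step 2.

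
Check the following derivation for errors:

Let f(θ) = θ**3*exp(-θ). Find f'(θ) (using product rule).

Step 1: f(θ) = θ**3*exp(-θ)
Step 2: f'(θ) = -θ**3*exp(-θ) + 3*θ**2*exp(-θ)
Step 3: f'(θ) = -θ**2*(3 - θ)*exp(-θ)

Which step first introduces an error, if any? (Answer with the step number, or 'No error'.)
Step 3

Step 3 is incorrect due to a sign flip.
The step shows: -θ**2*(3 - θ)*exp(-θ)
The correct value should be: θ**2*(3 - θ)*exp(-θ)

Explanation: The sign of the whole expression was flipped: the term θ**2*(3 - θ)*exp(-θ) was incorrectly written as -θ**2*(3 - θ)*exp(-θ)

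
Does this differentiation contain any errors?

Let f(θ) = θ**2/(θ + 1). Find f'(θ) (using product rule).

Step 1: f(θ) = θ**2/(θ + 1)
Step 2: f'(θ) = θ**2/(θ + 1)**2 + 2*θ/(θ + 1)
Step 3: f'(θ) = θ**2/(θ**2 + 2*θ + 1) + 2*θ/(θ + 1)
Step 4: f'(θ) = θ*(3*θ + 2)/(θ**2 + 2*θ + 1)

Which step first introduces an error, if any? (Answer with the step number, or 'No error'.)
Step 2

Step 2 is incorrect due to a sign flip.
The step shows: θ**2/(θ + 1)**2 + 2*θ/(θ + 1)
The correct value should be: -θ**2/(θ + 1)**2 + 2*θ/(θ + 1)

Explanation: The sign of one term was flipped: the term -θ**2/(θ + 1)**2 was incorrectly written as θ**2/(θ + 1)**2
The later steps are derived from this incorrect expression, so the error originates in Step 2.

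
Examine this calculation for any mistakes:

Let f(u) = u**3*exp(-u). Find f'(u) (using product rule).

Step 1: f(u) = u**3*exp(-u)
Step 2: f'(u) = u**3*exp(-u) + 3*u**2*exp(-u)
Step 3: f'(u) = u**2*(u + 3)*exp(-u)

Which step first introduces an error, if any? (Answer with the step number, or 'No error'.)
Step 2

Step 2 is incorrect due to a sign flip.
The step shows: u**3*exp(-u) + 3*u**2*exp(-u)
The correct value should be: -u**3*exp(-u) + 3*u**2*exp(-u)

Explanation: The sign of one term was flipped: the term -u**3*exp(-u) was incorrectly written as u**3*exp(-u)
The later steps are derived from this incorrect expression, so the error originates in Step 2.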